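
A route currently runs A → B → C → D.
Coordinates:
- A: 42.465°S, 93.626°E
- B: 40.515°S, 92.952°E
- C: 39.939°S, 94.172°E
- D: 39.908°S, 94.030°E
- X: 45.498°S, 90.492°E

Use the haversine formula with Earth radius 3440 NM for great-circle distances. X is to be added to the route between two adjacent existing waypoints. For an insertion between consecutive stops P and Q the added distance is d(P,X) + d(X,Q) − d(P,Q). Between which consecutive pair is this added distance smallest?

between A and B

Added distance for inserting X between each consecutive pair:
A–B: 424.0 NM
B–C: 623.3 NM
C–D: 734.3 NM
Smallest added distance is 424.0 NM, inserting between A and B.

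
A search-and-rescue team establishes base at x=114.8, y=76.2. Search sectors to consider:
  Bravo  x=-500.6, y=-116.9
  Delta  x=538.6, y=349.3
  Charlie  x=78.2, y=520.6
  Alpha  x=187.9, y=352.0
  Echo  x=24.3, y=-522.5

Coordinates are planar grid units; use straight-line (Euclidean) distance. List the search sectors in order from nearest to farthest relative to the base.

Distances from the base:
Alpha x=187.9, y=352.0: 285.3
Charlie x=78.2, y=520.6: 445.9
Delta x=538.6, y=349.3: 504.2
Echo x=24.3, y=-522.5: 605.5
Bravo x=-500.6, y=-116.9: 645.0

Alpha, Charlie, Delta, Echo, Bravo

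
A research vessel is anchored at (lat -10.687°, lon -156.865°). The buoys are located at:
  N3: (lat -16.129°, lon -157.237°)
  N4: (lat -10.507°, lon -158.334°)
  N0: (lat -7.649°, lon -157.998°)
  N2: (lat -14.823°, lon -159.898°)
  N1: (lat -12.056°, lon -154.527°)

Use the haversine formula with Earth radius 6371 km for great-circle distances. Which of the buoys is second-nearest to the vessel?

Distances from the vessel ((lat -10.687°, lon -156.865°)):
N4: 161.8 km
N1: 296.9 km
N0: 360.0 km
N2: 565.4 km
N3: 606.5 km
The second-nearest is N1 at 296.9 km.

N1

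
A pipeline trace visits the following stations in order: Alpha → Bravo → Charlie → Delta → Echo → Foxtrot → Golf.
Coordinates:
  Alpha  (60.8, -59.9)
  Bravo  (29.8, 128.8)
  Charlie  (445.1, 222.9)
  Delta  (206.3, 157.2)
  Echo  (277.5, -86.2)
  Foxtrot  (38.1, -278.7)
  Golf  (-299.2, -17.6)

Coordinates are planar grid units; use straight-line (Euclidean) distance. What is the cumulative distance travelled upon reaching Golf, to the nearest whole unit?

Leg distances:
Alpha→Bravo: 191.2  (cumulative 191.2)
Bravo→Charlie: 425.8  (cumulative 617.1)
Charlie→Delta: 247.7  (cumulative 864.7)
Delta→Echo: 253.6  (cumulative 1118.3)
Echo→Foxtrot: 307.2  (cumulative 1425.5)
Foxtrot→Golf: 426.5  (cumulative 1852.1)
Cumulative distance at Golf ≈ 1852.

1852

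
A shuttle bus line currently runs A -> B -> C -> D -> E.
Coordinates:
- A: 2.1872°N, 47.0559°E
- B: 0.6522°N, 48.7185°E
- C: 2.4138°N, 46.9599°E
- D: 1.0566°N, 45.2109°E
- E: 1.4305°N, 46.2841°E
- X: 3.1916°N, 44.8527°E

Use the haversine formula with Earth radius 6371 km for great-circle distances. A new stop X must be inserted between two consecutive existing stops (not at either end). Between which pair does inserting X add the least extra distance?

Added distance for inserting X between each consecutive pair:
A–B: 531.5 km
B–C: 486.8 km
C–D: 244.1 km
D–E: 366.6 km
Smallest added distance is 244.1 km, inserting between C and D.

between C and D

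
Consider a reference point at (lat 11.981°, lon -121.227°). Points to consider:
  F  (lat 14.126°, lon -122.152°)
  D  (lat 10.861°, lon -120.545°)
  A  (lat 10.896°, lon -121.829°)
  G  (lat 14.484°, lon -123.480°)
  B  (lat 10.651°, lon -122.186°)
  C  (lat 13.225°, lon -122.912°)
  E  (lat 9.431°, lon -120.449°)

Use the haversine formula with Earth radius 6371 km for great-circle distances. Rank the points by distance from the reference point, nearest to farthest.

A, D, B, C, F, E, G

Computing each great-circle distance from (lat 11.981°, lon -121.227°):
A (lat 10.896°, lon -121.829°): 137.3 km
D (lat 10.861°, lon -120.545°): 145.0 km
B (lat 10.651°, lon -122.186°): 181.1 km
C (lat 13.225°, lon -122.912°): 229.3 km
F (lat 14.126°, lon -122.152°): 258.7 km
E (lat 9.431°, lon -120.449°): 296.0 km
G (lat 14.484°, lon -123.480°): 370.0 km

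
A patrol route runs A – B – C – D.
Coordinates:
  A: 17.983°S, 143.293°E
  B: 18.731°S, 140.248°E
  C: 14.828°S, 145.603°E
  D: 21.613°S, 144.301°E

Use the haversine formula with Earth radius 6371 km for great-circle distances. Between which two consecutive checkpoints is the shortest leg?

Leg distances:
A→B: 331.9 km
B→C: 716.4 km
C→D: 766.9 km
The shortest leg is A–B at 331.9 km.

A–B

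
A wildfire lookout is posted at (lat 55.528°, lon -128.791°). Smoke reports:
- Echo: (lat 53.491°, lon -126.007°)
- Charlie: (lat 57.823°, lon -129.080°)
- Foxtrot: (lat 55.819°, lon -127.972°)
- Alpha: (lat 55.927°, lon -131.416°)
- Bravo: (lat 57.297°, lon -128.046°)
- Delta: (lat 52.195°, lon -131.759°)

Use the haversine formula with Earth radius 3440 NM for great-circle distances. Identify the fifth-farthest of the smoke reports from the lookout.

Distance to each, sorted:
Delta: 226.0 NM
Echo: 156.1 NM
Charlie: 138.1 NM
Bravo: 109.1 NM
Alpha: 91.9 NM
Foxtrot: 32.8 NM
The fifth-farthest is Alpha at 91.9 NM.

Alpha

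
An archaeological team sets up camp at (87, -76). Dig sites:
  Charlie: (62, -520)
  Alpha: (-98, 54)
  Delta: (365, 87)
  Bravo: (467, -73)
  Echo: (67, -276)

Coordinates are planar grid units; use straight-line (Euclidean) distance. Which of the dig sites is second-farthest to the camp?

Bravo

Distances from the camp ((87, -76)):
Charlie: 444.7
Bravo: 380.0
Delta: 322.3
Alpha: 226.1
Echo: 201.0
The second-farthest is Bravo at 380.0.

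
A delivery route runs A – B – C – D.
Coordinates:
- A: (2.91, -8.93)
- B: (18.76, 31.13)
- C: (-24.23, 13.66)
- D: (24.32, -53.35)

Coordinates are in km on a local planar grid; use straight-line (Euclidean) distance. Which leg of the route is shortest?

A–B

Leg distances:
A→B: 43.1 km
B→C: 46.4 km
C→D: 82.7 km
The shortest leg is A–B at 43.1 km.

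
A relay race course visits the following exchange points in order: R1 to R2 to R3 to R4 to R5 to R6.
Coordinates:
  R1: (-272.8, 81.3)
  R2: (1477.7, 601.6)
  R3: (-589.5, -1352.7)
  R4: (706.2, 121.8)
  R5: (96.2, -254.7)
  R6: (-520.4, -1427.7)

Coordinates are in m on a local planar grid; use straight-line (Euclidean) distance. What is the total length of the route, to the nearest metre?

Leg distances:
R1→R2: 1826.2 m  (cumulative 1826.2 m)
R2→R3: 2844.8 m  (cumulative 4670.9 m)
R3→R4: 1962.9 m  (cumulative 6633.8 m)
R4→R5: 716.8 m  (cumulative 7350.7 m)
R5→R6: 1325.2 m  (cumulative 8675.9 m)
Total route length ≈ 8676 m.

8676 m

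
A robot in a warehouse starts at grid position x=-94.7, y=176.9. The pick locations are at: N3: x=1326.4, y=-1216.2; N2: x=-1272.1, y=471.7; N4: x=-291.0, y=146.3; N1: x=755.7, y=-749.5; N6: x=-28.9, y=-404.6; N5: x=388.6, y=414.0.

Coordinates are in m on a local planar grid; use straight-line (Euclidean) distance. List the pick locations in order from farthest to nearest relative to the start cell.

Distance from the start cell at x=-94.7, y=176.9 to each:
N3 x=1326.4, y=-1216.2: 1990.0 m
N1 x=755.7, y=-749.5: 1257.5 m
N2 x=-1272.1, y=471.7: 1213.7 m
N6 x=-28.9, y=-404.6: 585.2 m
N5 x=388.6, y=414.0: 538.3 m
N4 x=-291.0, y=146.3: 198.7 m

N3, N1, N2, N6, N5, N4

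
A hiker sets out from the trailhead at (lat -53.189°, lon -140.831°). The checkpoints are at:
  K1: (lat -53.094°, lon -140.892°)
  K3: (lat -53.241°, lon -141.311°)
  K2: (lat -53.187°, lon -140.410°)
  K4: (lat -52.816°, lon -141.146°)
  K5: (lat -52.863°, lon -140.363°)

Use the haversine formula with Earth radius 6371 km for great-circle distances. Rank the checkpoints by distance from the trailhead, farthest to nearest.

Distance from the trailhead at (lat -53.189°, lon -140.831°) to each:
K5 (lat -52.863°, lon -140.363°): 47.9 km
K4 (lat -52.816°, lon -141.146°): 46.5 km
K3 (lat -53.241°, lon -141.311°): 32.5 km
K2 (lat -53.187°, lon -140.410°): 28.1 km
K1 (lat -53.094°, lon -140.892°): 11.3 km

K5, K4, K3, K2, K1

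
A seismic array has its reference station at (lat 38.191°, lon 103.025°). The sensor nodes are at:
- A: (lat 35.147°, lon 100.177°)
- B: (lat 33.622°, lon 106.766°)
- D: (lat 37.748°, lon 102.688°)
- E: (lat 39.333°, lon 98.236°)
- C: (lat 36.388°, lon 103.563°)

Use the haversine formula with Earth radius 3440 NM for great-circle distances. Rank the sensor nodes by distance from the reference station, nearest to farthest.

D, C, A, E, B

Distance from the reference station at (lat 38.191°, lon 103.025°) to each:
D (lat 37.748°, lon 102.688°): 31.0 NM
C (lat 36.388°, lon 103.563°): 111.3 NM
A (lat 35.147°, lon 100.177°): 228.5 NM
E (lat 39.333°, lon 98.236°): 234.4 NM
B (lat 33.622°, lon 106.766°): 329.1 NM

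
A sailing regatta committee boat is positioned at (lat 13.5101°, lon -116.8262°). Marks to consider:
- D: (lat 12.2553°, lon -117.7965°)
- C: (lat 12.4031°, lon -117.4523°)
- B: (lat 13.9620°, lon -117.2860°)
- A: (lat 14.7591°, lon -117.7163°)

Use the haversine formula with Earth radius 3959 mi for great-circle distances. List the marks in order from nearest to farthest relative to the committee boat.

Distances from the committee boat:
B (lat 13.9620°, lon -117.2860°): 43.9 mi
C (lat 12.4031°, lon -117.4523°): 87.3 mi
A (lat 14.7591°, lon -117.7163°): 104.9 mi
D (lat 12.2553°, lon -117.7965°): 108.6 mi

B, C, A, D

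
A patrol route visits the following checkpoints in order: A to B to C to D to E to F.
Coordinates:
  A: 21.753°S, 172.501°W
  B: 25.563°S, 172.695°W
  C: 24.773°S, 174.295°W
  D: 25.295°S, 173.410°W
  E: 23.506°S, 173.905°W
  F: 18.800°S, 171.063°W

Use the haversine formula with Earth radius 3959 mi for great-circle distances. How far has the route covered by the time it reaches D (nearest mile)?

Leg distances:
A→B: 263.5 mi  (cumulative 263.5 mi)
B→C: 114.0 mi  (cumulative 377.5 mi)
C→D: 66.1 mi  (cumulative 443.6 mi)
Cumulative distance at D ≈ 444 mi.

444 mi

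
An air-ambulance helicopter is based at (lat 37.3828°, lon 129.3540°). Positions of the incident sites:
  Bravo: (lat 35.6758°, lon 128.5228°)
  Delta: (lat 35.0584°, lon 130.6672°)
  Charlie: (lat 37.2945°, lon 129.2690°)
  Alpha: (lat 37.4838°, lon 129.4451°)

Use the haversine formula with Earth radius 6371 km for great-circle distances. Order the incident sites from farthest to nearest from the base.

Delta, Bravo, Alpha, Charlie

Computing each great-circle distance from (lat 37.3828°, lon 129.3540°):
Delta (lat 35.0584°, lon 130.6672°): 284.0 km
Bravo (lat 35.6758°, lon 128.5228°): 203.8 km
Alpha (lat 37.4838°, lon 129.4451°): 13.8 km
Charlie (lat 37.2945°, lon 129.2690°): 12.4 km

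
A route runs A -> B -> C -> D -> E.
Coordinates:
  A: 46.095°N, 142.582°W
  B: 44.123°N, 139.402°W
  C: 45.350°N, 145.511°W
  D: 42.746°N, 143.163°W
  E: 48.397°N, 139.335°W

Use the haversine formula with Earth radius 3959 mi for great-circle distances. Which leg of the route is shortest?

A–B

Leg distances:
A→B: 206.4 mi
B→C: 311.5 mi
C→D: 214.4 mi
D→E: 432.0 mi
The shortest leg is A–B at 206.4 mi.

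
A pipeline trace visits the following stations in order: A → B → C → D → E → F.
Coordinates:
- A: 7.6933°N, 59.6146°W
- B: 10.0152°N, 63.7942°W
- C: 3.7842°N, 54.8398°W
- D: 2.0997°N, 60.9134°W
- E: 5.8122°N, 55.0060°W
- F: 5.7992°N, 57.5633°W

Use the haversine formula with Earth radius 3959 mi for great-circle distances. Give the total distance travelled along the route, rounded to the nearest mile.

2169 mi

Leg distances:
A→B: 327.3 mi  (cumulative 327.3 mi)
B→C: 749.8 mi  (cumulative 1077.2 mi)
C→D: 435.0 mi  (cumulative 1512.2 mi)
D→E: 481.2 mi  (cumulative 1993.4 mi)
E→F: 175.8 mi  (cumulative 2169.2 mi)
Total route length ≈ 2169 mi.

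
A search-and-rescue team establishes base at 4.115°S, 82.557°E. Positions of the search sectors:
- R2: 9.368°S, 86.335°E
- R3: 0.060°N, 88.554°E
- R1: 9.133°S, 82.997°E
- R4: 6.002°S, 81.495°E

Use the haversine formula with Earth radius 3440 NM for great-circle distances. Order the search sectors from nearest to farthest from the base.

Distances from the base:
R4 6.002°S, 81.495°E: 129.9 NM
R1 9.133°S, 82.997°E: 302.4 NM
R2 9.368°S, 86.335°E: 387.5 NM
R3 0.060°N, 88.554°E: 438.5 NM

R4, R1, R2, R3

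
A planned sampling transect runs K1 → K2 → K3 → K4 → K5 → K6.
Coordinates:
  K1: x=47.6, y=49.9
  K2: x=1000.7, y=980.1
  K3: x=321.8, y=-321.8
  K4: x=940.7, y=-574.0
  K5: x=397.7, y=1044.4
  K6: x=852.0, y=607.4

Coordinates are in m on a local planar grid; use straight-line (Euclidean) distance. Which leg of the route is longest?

Leg distances:
K1→K2: 1331.8 m
K2→K3: 1468.3 m
K3→K4: 668.3 m
K4→K5: 1707.1 m
K5→K6: 630.4 m
The longest leg is K4–K5 at 1707.1 m.

K4–K5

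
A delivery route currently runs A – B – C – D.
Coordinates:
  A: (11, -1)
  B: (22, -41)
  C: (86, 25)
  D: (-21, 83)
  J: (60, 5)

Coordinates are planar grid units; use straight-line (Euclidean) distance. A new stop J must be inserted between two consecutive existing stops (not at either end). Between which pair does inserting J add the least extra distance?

between B and C

Added distance for inserting J between each consecutive pair:
A–B: 67.5
B–C: 0.5
C–D: 23.5
Smallest added distance is 0.5, inserting between B and C.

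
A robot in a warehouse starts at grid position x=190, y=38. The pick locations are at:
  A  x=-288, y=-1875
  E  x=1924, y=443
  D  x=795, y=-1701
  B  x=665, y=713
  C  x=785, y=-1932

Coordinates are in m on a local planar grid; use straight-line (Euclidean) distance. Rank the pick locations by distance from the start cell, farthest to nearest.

Distance from the start cell at x=190, y=38 to each:
C x=785, y=-1932: 2057.9 m
A x=-288, y=-1875: 1971.8 m
D x=795, y=-1701: 1841.2 m
E x=1924, y=443: 1780.7 m
B x=665, y=713: 825.4 m

C, A, D, E, B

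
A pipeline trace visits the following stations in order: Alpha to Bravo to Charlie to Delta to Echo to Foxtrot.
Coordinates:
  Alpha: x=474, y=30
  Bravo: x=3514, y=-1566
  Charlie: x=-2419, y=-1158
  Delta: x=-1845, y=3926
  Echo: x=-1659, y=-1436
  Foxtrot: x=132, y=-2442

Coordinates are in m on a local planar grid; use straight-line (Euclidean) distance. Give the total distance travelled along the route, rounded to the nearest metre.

21916 m

Leg distances:
Alpha→Bravo: 3433.5 m  (cumulative 3433.5 m)
Bravo→Charlie: 5947.0 m  (cumulative 9380.5 m)
Charlie→Delta: 5116.3 m  (cumulative 14496.8 m)
Delta→Echo: 5365.2 m  (cumulative 19862.0 m)
Echo→Foxtrot: 2054.2 m  (cumulative 21916.2 m)
Total route length ≈ 21916 m.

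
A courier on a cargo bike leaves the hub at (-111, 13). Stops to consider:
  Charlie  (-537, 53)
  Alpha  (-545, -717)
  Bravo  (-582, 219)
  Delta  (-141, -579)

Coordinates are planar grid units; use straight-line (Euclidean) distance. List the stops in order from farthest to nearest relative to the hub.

Computing each straight-line distance from (-111, 13):
Alpha (-545, -717): 849.3
Delta (-141, -579): 592.8
Bravo (-582, 219): 514.1
Charlie (-537, 53): 427.9

Alpha, Delta, Bravo, Charlie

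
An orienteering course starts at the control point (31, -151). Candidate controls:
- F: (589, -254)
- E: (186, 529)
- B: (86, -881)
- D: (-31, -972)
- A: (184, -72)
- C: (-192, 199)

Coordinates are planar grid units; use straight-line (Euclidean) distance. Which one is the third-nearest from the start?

Distances from the start ((31, -151)):
A: 172.2
C: 415.0
F: 567.4
E: 697.4
B: 732.1
D: 823.3
The third-nearest is F at 567.4.

F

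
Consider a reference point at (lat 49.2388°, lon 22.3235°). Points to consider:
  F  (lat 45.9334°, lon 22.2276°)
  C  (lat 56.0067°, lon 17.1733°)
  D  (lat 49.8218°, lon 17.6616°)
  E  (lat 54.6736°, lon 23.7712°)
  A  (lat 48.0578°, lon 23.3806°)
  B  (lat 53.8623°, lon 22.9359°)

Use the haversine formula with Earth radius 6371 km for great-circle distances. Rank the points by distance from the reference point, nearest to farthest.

Distances from the reference point:
A (lat 48.0578°, lon 23.3806°): 152.6 km
D (lat 49.8218°, lon 17.6616°): 342.6 km
F (lat 45.9334°, lon 22.2276°): 367.6 km
B (lat 53.8623°, lon 22.9359°): 515.8 km
E (lat 54.6736°, lon 23.7712°): 612.4 km
C (lat 56.0067°, lon 17.1733°): 828.4 km

A, D, F, B, E, C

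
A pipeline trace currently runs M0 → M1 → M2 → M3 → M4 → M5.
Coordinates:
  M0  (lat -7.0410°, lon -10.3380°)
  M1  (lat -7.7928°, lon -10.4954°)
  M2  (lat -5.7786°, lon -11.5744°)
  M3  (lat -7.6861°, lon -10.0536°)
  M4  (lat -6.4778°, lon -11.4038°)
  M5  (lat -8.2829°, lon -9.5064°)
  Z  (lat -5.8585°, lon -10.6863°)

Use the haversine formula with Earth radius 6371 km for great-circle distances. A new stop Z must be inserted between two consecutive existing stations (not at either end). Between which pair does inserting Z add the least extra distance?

Added distance for inserting Z between each consecutive pair:
M0–M1: 267.7 km
M1–M2: 61.1 km
M2–M3: 43.0 km
M3–M4: 119.3 km
M4–M5: 114.5 km
Smallest added distance is 43.0 km, inserting between M2 and M3.

between M2 and M3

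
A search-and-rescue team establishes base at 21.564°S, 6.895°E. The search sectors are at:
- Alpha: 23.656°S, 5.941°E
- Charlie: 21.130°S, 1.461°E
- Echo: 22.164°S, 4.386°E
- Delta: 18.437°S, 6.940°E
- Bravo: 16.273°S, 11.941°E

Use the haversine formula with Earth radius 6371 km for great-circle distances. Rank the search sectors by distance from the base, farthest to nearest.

Computing each great-circle distance from 21.564°S, 6.895°E:
Bravo 16.273°S, 11.941°E: 792.2 km
Charlie 21.130°S, 1.461°E: 564.8 km
Delta 18.437°S, 6.940°E: 347.7 km
Echo 22.164°S, 4.386°E: 267.4 km
Alpha 23.656°S, 5.941°E: 252.4 km

Bravo, Charlie, Delta, Echo, Alpha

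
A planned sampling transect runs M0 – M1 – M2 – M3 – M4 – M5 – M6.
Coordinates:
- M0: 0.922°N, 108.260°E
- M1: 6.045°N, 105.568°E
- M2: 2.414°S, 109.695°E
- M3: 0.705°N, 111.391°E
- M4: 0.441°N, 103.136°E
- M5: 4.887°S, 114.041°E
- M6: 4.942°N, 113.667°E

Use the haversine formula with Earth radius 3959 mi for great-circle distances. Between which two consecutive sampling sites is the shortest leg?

M2–M3

Leg distances:
M0→M1: 399.7 mi
M1→M2: 650.2 mi
M2→M3: 245.3 mi
M3→M4: 570.7 mi
M4→M5: 837.9 mi
M5→M6: 679.7 mi
The shortest leg is M2–M3 at 245.3 mi.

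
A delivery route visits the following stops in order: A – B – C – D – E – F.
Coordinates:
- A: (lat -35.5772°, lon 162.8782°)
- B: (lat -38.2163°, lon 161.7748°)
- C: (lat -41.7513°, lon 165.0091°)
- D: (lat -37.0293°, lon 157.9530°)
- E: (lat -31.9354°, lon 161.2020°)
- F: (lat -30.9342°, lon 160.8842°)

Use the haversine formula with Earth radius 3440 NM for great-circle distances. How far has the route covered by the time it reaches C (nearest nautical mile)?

Leg distances:
A→B: 167.1 NM  (cumulative 167.1 NM)
B→C: 259.2 NM  (cumulative 426.2 NM)
Cumulative distance at C ≈ 426 NM.

426 NM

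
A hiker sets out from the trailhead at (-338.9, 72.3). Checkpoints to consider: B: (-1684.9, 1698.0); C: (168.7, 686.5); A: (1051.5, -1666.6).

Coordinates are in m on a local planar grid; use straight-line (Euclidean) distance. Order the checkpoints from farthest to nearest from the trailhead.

A, B, C

Distance from the trailhead at (-338.9, 72.3) to each:
A (1051.5, -1666.6): 2226.4 m
B (-1684.9, 1698.0): 2110.6 m
C (168.7, 686.5): 796.8 m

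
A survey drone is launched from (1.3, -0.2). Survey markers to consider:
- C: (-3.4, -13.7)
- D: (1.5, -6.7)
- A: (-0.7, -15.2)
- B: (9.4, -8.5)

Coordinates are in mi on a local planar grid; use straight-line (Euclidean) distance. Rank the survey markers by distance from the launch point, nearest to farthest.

D, B, C, A

Distances from the launch point:
D (1.5, -6.7): 6.5 mi
B (9.4, -8.5): 11.6 mi
C (-3.4, -13.7): 14.3 mi
A (-0.7, -15.2): 15.1 mi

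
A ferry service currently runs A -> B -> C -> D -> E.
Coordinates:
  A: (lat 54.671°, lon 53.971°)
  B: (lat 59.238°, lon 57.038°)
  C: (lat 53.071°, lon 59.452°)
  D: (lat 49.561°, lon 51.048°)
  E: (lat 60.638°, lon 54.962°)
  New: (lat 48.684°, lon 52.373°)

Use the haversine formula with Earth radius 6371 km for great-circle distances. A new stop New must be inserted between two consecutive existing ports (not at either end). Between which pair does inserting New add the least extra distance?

Added distance for inserting New between each consecutive pair:
A–B: 1345.9 km
B–C: 1205.7 km
C–D: 130.9 km
D–E: 220.4 km
Smallest added distance is 130.9 km, inserting between C and D.

between C and D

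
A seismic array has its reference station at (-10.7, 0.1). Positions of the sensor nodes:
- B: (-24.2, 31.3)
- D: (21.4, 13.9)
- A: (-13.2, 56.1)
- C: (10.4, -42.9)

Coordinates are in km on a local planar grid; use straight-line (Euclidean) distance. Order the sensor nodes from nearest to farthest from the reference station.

Distances from the reference station:
B (-24.2, 31.3): 34.0 km
D (21.4, 13.9): 34.9 km
C (10.4, -42.9): 47.9 km
A (-13.2, 56.1): 56.1 km

B, D, C, A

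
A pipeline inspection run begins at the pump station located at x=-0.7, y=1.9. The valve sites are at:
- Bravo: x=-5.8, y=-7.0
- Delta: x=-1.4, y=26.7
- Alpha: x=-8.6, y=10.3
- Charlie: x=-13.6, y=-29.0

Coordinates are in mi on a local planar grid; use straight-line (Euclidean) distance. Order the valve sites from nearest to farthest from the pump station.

Computing each straight-line distance from x=-0.7, y=1.9:
Bravo x=-5.8, y=-7.0: 10.3 mi
Alpha x=-8.6, y=10.3: 11.5 mi
Delta x=-1.4, y=26.7: 24.8 mi
Charlie x=-13.6, y=-29.0: 33.5 mi

Bravo, Alpha, Delta, Charlie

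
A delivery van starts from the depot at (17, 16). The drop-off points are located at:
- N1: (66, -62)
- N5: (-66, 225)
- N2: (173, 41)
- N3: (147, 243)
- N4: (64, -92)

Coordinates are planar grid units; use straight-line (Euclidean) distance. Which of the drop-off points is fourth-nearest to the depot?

Distances from the depot ((17, 16)):
N1: 92.1
N4: 117.8
N2: 158.0
N5: 224.9
N3: 261.6
The fourth-nearest is N5 at 224.9.

N5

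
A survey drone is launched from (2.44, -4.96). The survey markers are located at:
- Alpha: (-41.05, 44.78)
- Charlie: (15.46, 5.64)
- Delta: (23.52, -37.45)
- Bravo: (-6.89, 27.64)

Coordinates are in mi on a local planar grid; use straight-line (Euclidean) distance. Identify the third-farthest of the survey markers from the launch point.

Distances from the launch point ((2.44, -4.96)):
Alpha: 66.1 mi
Delta: 38.7 mi
Bravo: 33.9 mi
Charlie: 16.8 mi
The third-farthest is Bravo at 33.9 mi.

Bravo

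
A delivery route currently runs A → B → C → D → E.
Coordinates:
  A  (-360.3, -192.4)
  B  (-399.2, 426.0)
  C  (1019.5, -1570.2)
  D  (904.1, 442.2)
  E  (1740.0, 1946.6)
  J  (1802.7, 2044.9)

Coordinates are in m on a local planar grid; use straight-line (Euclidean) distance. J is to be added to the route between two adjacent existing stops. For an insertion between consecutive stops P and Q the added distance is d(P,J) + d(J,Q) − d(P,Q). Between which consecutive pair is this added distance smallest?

Added distance for inserting J between each consecutive pair:
A–B: 5225.3 m
B–C: 3983.0 m
C–D: 3520.7 m
D–E: 233.0 m
Smallest added distance is 233.0 m, inserting between D and E.

between D and E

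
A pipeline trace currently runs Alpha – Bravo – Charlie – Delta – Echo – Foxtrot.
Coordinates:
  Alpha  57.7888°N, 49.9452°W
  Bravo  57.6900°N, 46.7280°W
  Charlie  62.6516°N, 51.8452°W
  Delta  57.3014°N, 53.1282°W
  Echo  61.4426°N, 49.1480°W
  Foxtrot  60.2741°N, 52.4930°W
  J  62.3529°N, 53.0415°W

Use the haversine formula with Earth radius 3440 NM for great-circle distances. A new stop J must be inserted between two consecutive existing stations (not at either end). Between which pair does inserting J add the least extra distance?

between Charlie and Delta

Added distance for inserting J between each consecutive pair:
Alpha–Bravo: 523.6 NM
Bravo–Charlie: 40.8 NM
Charlie–Delta: 17.5 NM
Delta–Echo: 149.5 NM
Echo–Foxtrot: 128.4 NM
Smallest added distance is 17.5 NM, inserting between Charlie and Delta.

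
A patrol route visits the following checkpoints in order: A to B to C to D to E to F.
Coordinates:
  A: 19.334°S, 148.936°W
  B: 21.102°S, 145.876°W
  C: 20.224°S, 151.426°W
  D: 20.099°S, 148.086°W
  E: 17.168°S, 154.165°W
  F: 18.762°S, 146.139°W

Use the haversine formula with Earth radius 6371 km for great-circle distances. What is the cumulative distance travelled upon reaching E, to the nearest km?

2028 km

Leg distances:
A→B: 374.9 km  (cumulative 374.9 km)
B→C: 585.6 km  (cumulative 960.5 km)
C→D: 348.9 km  (cumulative 1309.4 km)
D→E: 718.6 km  (cumulative 2028.0 km)
Cumulative distance at E ≈ 2028 km.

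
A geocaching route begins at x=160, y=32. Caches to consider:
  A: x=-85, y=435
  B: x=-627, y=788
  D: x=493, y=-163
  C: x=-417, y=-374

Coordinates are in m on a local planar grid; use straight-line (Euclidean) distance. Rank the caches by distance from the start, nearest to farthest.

D, A, C, B

Distance from the start at x=160, y=32 to each:
D x=493, y=-163: 385.9 m
A x=-85, y=435: 471.6 m
C x=-417, y=-374: 705.5 m
B x=-627, y=788: 1091.3 m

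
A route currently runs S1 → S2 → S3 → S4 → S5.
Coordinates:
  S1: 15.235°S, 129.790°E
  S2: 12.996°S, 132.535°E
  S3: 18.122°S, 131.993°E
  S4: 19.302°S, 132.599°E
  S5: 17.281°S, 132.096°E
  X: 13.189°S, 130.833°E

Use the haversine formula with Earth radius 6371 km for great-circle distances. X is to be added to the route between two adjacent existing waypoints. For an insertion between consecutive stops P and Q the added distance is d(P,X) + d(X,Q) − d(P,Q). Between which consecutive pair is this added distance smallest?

Added distance for inserting X between each consecutive pair:
S1–S2: 52.6 km
S2–S3: 175.0 km
S3–S4: 1121.9 km
S4–S5: 949.2 km
Smallest added distance is 52.6 km, inserting between S1 and S2.

between S1 and S2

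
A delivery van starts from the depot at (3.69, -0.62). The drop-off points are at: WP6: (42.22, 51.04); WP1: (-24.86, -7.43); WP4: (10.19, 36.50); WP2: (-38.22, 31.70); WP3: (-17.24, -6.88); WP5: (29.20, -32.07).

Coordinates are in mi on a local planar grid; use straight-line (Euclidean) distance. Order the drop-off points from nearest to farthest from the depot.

Computing each straight-line distance from (3.69, -0.62):
WP3 (-17.24, -6.88): 21.8 mi
WP1 (-24.86, -7.43): 29.4 mi
WP4 (10.19, 36.50): 37.7 mi
WP5 (29.20, -32.07): 40.5 mi
WP2 (-38.22, 31.70): 52.9 mi
WP6 (42.22, 51.04): 64.4 mi

WP3, WP1, WP4, WP5, WP2, WP6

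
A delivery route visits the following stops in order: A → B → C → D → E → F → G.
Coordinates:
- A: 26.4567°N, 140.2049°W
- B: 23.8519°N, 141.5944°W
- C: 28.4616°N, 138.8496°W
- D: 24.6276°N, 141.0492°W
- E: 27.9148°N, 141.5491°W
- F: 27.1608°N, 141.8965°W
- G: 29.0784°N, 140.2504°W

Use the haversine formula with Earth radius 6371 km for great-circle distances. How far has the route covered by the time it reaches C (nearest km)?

903 km

Leg distances:
A→B: 321.6 km  (cumulative 321.6 km)
B→C: 581.1 km  (cumulative 902.8 km)
Cumulative distance at C ≈ 903 km.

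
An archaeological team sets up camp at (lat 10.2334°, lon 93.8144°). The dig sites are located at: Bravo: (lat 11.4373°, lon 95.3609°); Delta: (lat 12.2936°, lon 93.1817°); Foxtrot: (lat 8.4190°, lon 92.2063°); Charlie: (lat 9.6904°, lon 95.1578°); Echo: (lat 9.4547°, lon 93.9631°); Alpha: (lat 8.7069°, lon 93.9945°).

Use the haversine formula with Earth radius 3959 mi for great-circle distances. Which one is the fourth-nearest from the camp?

Distances from the camp ((lat 10.2334°, lon 93.8144°)):
Echo: 54.8 mi
Charlie: 98.8 mi
Alpha: 106.2 mi
Bravo: 133.9 mi
Delta: 148.7 mi
Foxtrot: 166.6 mi
The fourth-nearest is Bravo at 133.9 mi.

Bravo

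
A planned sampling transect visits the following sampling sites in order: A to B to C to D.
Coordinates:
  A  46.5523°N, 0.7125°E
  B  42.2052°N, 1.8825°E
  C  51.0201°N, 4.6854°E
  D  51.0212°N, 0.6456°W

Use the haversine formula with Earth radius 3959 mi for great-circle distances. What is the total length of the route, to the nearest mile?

1161 mi

Leg distances:
A→B: 305.9 mi  (cumulative 305.9 mi)
B→C: 623.3 mi  (cumulative 929.2 mi)
C→D: 231.7 mi  (cumulative 1160.9 mi)
Total route length ≈ 1161 mi.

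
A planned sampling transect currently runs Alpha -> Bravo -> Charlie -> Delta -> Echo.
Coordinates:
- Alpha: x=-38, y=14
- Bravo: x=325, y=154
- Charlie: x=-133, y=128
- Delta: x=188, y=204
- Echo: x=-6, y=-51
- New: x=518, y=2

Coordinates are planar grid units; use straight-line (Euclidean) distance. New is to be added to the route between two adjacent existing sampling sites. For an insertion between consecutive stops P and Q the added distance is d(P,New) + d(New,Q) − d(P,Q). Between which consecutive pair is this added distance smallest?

Added distance for inserting New between each consecutive pair:
Alpha–Bravo: 412.7
Bravo–Charlie: 450.0
Charlie–Delta: 720.1
Delta–Echo: 593.2
Smallest added distance is 412.7, inserting between Alpha and Bravo.

between Alpha and Bravo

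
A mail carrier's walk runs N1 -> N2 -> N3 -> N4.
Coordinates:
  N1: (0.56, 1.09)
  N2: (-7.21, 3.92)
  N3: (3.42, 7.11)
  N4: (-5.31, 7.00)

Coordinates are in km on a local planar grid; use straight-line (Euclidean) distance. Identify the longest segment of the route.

Leg distances:
N1→N2: 8.3 km
N2→N3: 11.1 km
N3→N4: 8.7 km
The longest leg is N2–N3 at 11.1 km.

N2–N3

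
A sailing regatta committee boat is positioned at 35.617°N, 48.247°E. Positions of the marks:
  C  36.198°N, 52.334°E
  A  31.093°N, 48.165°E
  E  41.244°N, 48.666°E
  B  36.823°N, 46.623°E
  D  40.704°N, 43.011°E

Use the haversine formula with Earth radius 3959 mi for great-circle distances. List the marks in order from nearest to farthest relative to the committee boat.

B, C, A, E, D

Computing each great-circle distance from 35.617°N, 48.247°E:
B 36.823°N, 46.623°E: 123.0 mi
C 36.198°N, 52.334°E: 232.2 mi
A 31.093°N, 48.165°E: 312.6 mi
E 41.244°N, 48.666°E: 389.5 mi
D 40.704°N, 43.011°E: 452.0 mi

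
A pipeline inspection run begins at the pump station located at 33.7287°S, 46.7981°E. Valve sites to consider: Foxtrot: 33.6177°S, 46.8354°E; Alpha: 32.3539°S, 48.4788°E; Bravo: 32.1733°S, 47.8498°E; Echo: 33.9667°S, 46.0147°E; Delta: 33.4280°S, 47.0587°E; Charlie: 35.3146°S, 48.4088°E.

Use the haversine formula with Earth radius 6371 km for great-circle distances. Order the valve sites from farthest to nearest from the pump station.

Distance from the pump station at 33.7287°S, 46.7981°E to each:
Charlie 35.3146°S, 48.4088°E: 229.9 km
Alpha 32.3539°S, 48.4788°E: 218.9 km
Bravo 32.1733°S, 47.8498°E: 198.8 km
Echo 33.9667°S, 46.0147°E: 77.0 km
Delta 33.4280°S, 47.0587°E: 41.2 km
Foxtrot 33.6177°S, 46.8354°E: 12.8 km

Charlie, Alpha, Bravo, Echo, Delta, Foxtrot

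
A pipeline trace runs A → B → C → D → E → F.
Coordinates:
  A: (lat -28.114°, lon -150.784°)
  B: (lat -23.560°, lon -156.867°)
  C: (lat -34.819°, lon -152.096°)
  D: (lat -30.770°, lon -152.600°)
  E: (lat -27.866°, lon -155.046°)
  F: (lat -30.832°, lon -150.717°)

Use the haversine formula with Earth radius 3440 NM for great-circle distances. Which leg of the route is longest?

Leg distances:
A→B: 427.4 NM
B→C: 720.5 NM
C→D: 244.4 NM
D→E: 216.3 NM
E→F: 288.1 NM
The longest leg is B–C at 720.5 NM.

B–C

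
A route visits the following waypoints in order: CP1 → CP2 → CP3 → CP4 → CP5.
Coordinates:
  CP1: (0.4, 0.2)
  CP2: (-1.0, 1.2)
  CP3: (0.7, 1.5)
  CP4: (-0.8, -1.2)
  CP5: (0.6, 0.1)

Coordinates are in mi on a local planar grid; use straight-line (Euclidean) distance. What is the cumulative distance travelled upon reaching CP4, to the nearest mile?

7 mi

Leg distances:
CP1→CP2: 1.7 mi  (cumulative 1.7 mi)
CP2→CP3: 1.7 mi  (cumulative 3.4 mi)
CP3→CP4: 3.1 mi  (cumulative 6.5 mi)
Cumulative distance at CP4 ≈ 7 mi.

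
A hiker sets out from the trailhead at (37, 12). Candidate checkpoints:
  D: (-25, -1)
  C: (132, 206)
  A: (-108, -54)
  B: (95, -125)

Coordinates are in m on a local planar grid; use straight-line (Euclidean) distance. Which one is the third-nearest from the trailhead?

A

Distances from the trailhead ((37, 12)):
D: 63.3 m
B: 148.8 m
A: 159.3 m
C: 216.0 m
The third-nearest is A at 159.3 m.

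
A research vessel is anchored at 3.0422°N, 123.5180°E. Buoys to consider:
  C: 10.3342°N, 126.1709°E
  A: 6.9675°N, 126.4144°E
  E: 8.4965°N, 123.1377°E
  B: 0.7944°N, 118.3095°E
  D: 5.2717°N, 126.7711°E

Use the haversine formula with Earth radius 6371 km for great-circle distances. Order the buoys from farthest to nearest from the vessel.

Distance from the vessel at 3.0422°N, 123.5180°E to each:
C 10.3342°N, 126.1709°E: 862.1 km
B 0.7944°N, 118.3095°E: 630.5 km
E 8.4965°N, 123.1377°E: 607.9 km
A 6.9675°N, 126.4144°E: 541.7 km
D 5.2717°N, 126.7711°E: 437.7 km

C, B, E, A, D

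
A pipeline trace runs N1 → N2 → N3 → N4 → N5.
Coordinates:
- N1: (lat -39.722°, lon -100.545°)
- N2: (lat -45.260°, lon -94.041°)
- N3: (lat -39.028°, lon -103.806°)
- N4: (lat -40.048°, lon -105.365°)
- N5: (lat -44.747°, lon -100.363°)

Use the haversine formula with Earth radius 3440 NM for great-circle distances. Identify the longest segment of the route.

Leg distances:
N1→N2: 439.5 NM
N2→N3: 572.8 NM
N3→N4: 94.7 NM
N4→N5: 358.7 NM
The longest leg is N2–N3 at 572.8 NM.

N2–N3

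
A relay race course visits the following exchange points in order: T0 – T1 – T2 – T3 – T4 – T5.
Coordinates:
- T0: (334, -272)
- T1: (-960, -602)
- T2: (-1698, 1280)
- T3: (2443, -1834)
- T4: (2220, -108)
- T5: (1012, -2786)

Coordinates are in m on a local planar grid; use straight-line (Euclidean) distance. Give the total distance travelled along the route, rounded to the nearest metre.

Leg distances:
T0→T1: 1335.4 m  (cumulative 1335.4 m)
T1→T2: 2021.5 m  (cumulative 3356.9 m)
T2→T3: 5181.2 m  (cumulative 8538.1 m)
T3→T4: 1740.3 m  (cumulative 10278.5 m)
T4→T5: 2937.8 m  (cumulative 13216.3 m)
Total route length ≈ 13216 m.

13216 m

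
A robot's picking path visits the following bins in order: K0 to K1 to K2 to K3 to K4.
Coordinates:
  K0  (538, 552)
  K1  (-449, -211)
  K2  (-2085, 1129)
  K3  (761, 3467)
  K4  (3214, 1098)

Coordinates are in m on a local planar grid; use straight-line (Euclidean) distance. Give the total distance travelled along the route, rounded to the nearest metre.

10456 m

Leg distances:
K0→K1: 1247.5 m  (cumulative 1247.5 m)
K1→K2: 2114.7 m  (cumulative 3362.3 m)
K2→K3: 3683.2 m  (cumulative 7045.5 m)
K3→K4: 3410.2 m  (cumulative 10455.7 m)
Total route length ≈ 10456 m.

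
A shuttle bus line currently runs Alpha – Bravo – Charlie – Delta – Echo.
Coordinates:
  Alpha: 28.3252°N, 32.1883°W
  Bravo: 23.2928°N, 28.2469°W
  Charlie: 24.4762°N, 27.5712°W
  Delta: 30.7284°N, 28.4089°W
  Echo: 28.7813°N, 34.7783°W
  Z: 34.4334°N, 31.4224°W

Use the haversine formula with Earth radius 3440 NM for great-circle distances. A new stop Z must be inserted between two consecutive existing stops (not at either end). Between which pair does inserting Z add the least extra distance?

between Delta and Echo

Added distance for inserting Z between each consecutive pair:
Alpha–Bravo: 688.5 NM
Bravo–Charlie: 1239.8 NM
Charlie–Delta: 522.3 NM
Delta–Echo: 297.9 NM
Smallest added distance is 297.9 NM, inserting between Delta and Echo.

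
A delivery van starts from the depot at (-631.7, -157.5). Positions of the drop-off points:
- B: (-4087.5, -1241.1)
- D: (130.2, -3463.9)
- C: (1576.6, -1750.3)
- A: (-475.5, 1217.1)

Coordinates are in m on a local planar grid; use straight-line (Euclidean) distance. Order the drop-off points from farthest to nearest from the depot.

Distances from the depot:
B (-4087.5, -1241.1): 3621.7 m
D (130.2, -3463.9): 3393.0 m
C (1576.6, -1750.3): 2722.8 m
A (-475.5, 1217.1): 1383.4 m

B, D, C, A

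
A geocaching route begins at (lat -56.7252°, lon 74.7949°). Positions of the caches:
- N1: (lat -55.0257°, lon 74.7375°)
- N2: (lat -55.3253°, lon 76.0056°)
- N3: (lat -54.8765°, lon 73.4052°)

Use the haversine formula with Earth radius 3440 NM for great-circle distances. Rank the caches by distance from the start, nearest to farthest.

N2, N1, N3

Distance from the start at (lat -56.7252°, lon 74.7949°) to each:
N2 (lat -55.3253°, lon 76.0056°): 93.3 NM
N1 (lat -55.0257°, lon 74.7375°): 102.1 NM
N3 (lat -54.8765°, lon 73.4052°): 120.5 NM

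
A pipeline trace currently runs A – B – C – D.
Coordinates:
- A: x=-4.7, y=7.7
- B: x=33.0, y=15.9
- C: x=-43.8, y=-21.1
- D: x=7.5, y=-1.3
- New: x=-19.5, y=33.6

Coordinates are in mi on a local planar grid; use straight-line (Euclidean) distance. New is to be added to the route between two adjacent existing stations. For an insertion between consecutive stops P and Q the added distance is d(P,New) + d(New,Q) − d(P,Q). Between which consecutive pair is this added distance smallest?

Added distance for inserting New between each consecutive pair:
A–B: 46.7 mi
B–C: 30.0 mi
C–D: 49.0 mi
Smallest added distance is 30.0 mi, inserting between B and C.

between B and C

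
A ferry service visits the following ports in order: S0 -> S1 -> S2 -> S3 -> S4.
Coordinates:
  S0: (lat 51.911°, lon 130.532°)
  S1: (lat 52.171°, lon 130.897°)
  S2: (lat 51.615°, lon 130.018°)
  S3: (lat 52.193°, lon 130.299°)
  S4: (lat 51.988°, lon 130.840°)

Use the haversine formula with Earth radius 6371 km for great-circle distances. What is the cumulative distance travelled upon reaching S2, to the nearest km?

Leg distances:
S0→S1: 38.2 km  (cumulative 38.2 km)
S1→S2: 86.4 km  (cumulative 124.6 km)
Cumulative distance at S2 ≈ 125 km.

125 km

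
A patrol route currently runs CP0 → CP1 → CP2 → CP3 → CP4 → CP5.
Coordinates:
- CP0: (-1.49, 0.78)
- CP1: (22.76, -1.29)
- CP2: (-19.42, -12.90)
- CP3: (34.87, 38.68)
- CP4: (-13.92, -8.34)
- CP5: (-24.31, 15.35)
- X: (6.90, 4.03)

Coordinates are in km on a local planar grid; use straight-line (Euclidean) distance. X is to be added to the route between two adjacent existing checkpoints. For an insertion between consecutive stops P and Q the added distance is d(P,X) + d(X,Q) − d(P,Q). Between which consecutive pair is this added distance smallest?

Added distance for inserting X between each consecutive pair:
CP0–CP1: 1.4 km
CP1–CP2: 4.3 km
CP2–CP3: 0.9 km
CP3–CP4: 1.0 km
CP4–CP5: 31.5 km
Smallest added distance is 0.9 km, inserting between CP2 and CP3.

between CP2 and CP3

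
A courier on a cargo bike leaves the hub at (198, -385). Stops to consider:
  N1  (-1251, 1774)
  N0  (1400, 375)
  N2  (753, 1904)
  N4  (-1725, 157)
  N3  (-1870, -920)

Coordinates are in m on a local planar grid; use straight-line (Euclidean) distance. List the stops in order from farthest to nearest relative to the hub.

N1, N2, N3, N4, N0

Computing each straight-line distance from (198, -385):
N1 (-1251, 1774): 2600.2 m
N2 (753, 1904): 2355.3 m
N3 (-1870, -920): 2136.1 m
N4 (-1725, 157): 1997.9 m
N0 (1400, 375): 1422.1 m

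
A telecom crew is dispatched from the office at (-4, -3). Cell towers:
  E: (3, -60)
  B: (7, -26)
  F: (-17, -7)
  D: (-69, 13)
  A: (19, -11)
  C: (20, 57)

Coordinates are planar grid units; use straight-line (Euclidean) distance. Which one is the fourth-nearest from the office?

E

Distances from the office ((-4, -3)):
F: 13.6
A: 24.4
B: 25.5
E: 57.4
C: 64.6
D: 66.9
The fourth-nearest is E at 57.4.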